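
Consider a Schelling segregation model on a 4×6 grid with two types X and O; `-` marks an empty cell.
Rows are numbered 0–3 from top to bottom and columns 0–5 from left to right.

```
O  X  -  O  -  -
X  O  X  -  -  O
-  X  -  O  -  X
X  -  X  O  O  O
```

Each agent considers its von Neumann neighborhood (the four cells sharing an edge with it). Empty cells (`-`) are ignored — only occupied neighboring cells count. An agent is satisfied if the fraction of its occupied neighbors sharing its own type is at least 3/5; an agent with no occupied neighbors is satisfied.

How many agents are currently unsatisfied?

10

Row 0: (0,0)O 0/2 not · (0,1)X 0/2 not · (0,3)O 0/0 satisfied
Row 1: (1,0)X 0/2 not · (1,1)O 0/4 not · (1,2)X 0/1 not · (1,5)O 0/1 not
Row 2: (2,1)X 0/1 not · (2,3)O 1/1 satisfied · (2,5)X 0/2 not
Row 3: (3,0)X 0/0 satisfied · (3,2)X 0/1 not · (3,3)O 2/3 satisfied · (3,4)O 2/2 satisfied · (3,5)O 1/2 not
Unsatisfied: (0,0), (0,1), (1,0), (1,1), (1,2), (1,5), (2,1), (2,5), (3,2), (3,5) — 10 in total.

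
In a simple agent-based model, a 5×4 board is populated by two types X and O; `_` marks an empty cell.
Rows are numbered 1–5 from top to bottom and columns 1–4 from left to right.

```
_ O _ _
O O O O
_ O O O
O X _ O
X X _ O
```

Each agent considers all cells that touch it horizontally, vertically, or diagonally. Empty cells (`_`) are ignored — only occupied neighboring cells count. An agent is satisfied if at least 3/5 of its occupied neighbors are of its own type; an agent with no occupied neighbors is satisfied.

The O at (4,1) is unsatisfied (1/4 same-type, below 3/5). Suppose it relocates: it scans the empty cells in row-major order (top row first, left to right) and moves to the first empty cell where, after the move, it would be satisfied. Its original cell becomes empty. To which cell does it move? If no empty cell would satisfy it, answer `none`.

(1,1)

Vacating (4,1). Empty cells in order:
  (1,1): 3/3 same-type → satisfied — stop here.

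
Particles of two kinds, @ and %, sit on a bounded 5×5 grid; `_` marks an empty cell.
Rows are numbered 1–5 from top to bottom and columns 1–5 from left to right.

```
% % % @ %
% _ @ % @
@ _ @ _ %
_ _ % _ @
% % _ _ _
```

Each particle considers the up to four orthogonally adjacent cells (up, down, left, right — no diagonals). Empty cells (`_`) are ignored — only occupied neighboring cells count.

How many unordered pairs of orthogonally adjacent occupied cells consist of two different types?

Scan each occupied cell's neighbors to the right and below so each pair is counted once.
From row 1: 5 unlike of 8 pairs (running 5/8).
From row 2: 4 unlike of 5 pairs (running 9/13).
From row 3: 2 unlike of 2 pairs (running 11/15).
From row 5: 0 unlike of 1 pairs (running 11/16).
Total adjacent occupied pairs: 16; unlike-type pairs: 11.

11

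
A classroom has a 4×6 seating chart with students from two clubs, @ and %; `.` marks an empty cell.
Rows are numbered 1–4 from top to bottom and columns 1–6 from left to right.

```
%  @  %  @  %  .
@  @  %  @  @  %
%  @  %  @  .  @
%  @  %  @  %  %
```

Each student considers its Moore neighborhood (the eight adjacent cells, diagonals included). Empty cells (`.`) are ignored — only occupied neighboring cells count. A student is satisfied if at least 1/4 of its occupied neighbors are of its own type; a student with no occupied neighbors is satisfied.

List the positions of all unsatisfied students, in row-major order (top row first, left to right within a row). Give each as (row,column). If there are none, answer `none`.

(1,1), (1,3), (3,1), (4,2), (4,3)

Row 1: (1,1)% 0/3 not · (1,2)@ 2/5 satisfied · (1,3)% 1/5 not · (1,4)@ 2/5 satisfied · (1,5)% 1/4 satisfied
Row 2: (2,1)@ 3/5 satisfied · (2,2)@ 3/8 satisfied · (2,3)% 2/8 satisfied · (2,4)@ 3/7 satisfied · (2,5)@ 4/6 satisfied · (2,6)% 1/3 satisfied
Row 3: (3,1)% 1/5 not · (3,2)@ 3/8 satisfied · (3,3)% 2/8 satisfied · (3,4)@ 3/7 satisfied · (3,6)@ 1/4 satisfied
Row 4: (4,1)% 1/3 satisfied · (4,2)@ 1/5 not · (4,3)% 1/5 not · (4,4)@ 1/4 satisfied · (4,5)% 1/4 satisfied · (4,6)% 1/2 satisfied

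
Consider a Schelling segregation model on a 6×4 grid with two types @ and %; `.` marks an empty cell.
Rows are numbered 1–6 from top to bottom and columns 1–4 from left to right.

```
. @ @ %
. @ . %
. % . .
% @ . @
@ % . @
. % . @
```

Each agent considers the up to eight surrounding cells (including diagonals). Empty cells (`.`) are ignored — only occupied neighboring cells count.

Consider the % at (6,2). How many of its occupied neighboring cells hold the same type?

Occupied neighbors of (6,2): (5,1)=@, (5,2)=%.
Same type (%): 1 of 2.

1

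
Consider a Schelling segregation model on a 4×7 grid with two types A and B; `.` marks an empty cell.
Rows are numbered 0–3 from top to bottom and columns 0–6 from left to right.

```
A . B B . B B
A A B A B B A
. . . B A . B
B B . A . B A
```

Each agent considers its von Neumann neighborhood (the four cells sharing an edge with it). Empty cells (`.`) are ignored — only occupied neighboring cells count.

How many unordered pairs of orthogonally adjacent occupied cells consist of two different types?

13

Scan each occupied cell's neighbors to the right and below so each pair is counted once.
Row 0: A(0,0)–A(1,0)= B(0,2)–B(0,3)= B(0,2)–B(1,2)= B(0,3)–A(1,3)≠ B(0,5)–B(0,6)= B(0,5)–B(1,5)= B(0,6)–A(1,6)≠  → 2/7 unlike.
Row 1: A(1,0)–A(1,1)= A(1,1)–B(1,2)≠ B(1,2)–A(1,3)≠ A(1,3)–B(1,4)≠ A(1,3)–B(2,3)≠ B(1,4)–B(1,5)= B(1,4)–A(2,4)≠ B(1,5)–A(1,6)≠ A(1,6)–B(2,6)≠  → 7/9 unlike.
Row 2: B(2,3)–A(2,4)≠ B(2,3)–A(3,3)≠ B(2,6)–A(3,6)≠  → 3/3 unlike.
Row 3: B(3,0)–B(3,1)= B(3,5)–A(3,6)≠  → 1/2 unlike.
Total adjacent occupied pairs: 21; unlike-type pairs: 13.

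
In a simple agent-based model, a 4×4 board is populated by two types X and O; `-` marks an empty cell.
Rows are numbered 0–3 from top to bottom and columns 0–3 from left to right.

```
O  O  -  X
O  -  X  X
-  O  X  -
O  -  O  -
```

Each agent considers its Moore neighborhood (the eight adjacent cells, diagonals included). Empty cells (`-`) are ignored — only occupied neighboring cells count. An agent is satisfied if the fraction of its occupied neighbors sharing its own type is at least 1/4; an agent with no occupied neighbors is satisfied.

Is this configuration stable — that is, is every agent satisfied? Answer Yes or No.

Row 0: (0,0)O 2/2 satisfied · (0,1)O 2/3 satisfied · (0,3)X 2/2 satisfied
Row 1: (1,0)O 3/3 satisfied · (1,2)X 3/5 satisfied · (1,3)X 3/3 satisfied
Row 2: (2,1)O 3/5 satisfied · (2,2)X 2/4 satisfied
Row 3: (3,0)O 1/1 satisfied · (3,2)O 1/2 satisfied
All meet the threshold, so the configuration is stable.

Yes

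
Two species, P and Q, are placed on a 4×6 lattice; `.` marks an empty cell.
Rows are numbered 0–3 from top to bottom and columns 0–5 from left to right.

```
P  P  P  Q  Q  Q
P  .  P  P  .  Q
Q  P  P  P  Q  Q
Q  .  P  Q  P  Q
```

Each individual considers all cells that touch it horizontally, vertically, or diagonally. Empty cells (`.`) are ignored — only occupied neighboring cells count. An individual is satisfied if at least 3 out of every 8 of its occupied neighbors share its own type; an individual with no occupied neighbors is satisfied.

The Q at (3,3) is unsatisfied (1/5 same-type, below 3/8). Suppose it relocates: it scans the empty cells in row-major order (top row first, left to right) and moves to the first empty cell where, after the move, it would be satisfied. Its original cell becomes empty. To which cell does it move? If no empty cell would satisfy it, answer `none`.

Vacating (3,3). Empty cells in order:
  (1,1): 1/8 same-type → still unsatisfied.
  (1,4): 6/8 same-type → satisfied — stop here.

(1,4)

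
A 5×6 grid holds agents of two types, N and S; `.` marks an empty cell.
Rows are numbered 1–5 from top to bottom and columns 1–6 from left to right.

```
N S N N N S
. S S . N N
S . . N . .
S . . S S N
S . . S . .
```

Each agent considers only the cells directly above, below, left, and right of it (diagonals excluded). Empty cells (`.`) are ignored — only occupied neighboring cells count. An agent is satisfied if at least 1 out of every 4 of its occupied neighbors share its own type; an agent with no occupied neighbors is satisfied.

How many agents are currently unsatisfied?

4

(1,1)N 0/1 unhappy
(1,2)S 1/3 ok
(1,3)N 1/3 ok
(1,4)N 2/2 ok
(1,5)N 2/3 ok
(1,6)S 0/2 unhappy
(2,2)S 2/2 ok
(2,3)S 1/2 ok
(2,5)N 2/2 ok
(2,6)N 1/2 ok
(3,1)S 1/1 ok
(3,4)N 0/1 unhappy
(4,1)S 2/2 ok
(4,4)S 2/3 ok
(4,5)S 1/2 ok
(4,6)N 0/1 unhappy
(5,1)S 1/1 ok
(5,4)S 1/1 ok
Unsatisfied: (1,1), (1,6), (3,4), (4,6) — 4 in total.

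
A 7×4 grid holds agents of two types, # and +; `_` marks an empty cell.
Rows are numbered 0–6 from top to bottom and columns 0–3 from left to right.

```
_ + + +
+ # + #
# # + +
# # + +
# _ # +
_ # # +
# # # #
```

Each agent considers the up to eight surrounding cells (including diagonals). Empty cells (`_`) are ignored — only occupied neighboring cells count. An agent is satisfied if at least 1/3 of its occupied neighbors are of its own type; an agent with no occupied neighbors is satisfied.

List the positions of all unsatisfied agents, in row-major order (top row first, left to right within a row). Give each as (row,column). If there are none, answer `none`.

(0,1)+ 3/4 ✓
(0,2)+ 3/5 ✓
(0,3)+ 2/3 ✓
(1,0)+ 1/4 ✗
(1,1)# 2/7 ✗
(1,2)+ 5/8 ✓
(1,3)# 0/5 ✗
(2,0)# 4/5 ✓
(2,1)# 4/8 ✓
(2,2)+ 4/8 ✓
(2,3)+ 4/5 ✓
(3,0)# 4/4 ✓
(3,1)# 5/7 ✓
(3,2)+ 4/7 ✓
(3,3)+ 4/5 ✓
(4,0)# 3/3 ✓
(4,2)# 3/7 ✓
(4,3)+ 3/5 ✓
(5,1)# 6/6 ✓
(5,2)# 5/7 ✓
(5,3)+ 1/5 ✗
(6,0)# 2/2 ✓
(6,1)# 4/4 ✓
(6,2)# 4/5 ✓
(6,3)# 2/3 ✓

(1,0), (1,1), (1,3), (5,3)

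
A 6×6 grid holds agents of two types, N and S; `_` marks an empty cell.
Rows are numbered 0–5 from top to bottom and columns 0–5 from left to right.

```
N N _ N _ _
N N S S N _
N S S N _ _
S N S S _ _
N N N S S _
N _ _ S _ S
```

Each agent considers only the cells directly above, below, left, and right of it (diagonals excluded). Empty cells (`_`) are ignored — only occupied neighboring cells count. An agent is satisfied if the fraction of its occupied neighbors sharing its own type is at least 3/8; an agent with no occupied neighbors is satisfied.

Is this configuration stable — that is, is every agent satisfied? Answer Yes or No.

No

Row 0: (0,0)N 2/2 satisfied · (0,1)N 2/2 satisfied · (0,3)N 0/1 not
Row 1: (1,0)N 3/3 satisfied · (1,1)N 2/4 satisfied · (1,2)S 2/3 satisfied · (1,3)S 1/4 not · (1,4)N 0/1 not
Row 2: (2,0)N 1/3 not · (2,1)S 1/4 not · (2,2)S 3/4 satisfied · (2,3)N 0/3 not
Row 3: (3,0)S 0/3 not · (3,1)N 1/4 not · (3,2)S 2/4 satisfied · (3,3)S 2/3 satisfied
Row 4: (4,0)N 2/3 satisfied · (4,1)N 3/3 satisfied · (4,2)N 1/3 not · (4,3)S 3/4 satisfied · (4,4)S 1/1 satisfied
Row 5: (5,0)N 1/1 satisfied · (5,3)S 1/1 satisfied · (5,5)S 0/0 satisfied
For instance (0,3) has only 0/1 same-type neighbors, below 3/8.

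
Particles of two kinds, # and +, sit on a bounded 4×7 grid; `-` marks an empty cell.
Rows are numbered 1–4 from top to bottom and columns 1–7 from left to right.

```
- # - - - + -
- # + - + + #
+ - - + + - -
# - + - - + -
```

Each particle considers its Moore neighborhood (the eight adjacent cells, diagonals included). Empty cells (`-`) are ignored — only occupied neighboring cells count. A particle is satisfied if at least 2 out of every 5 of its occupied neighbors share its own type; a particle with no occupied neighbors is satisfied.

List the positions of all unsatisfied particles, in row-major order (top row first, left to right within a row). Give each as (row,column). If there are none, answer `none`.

(2,2), (2,3), (2,7), (3,1), (4,1)

(1,2)# 1/2 ✓
(1,6)+ 2/3 ✓
(2,2)# 1/3 ✗
(2,3)+ 1/3 ✗
(2,5)+ 4/4 ✓
(2,6)+ 3/4 ✓
(2,7)# 0/2 ✗
(3,1)+ 0/2 ✗
(3,4)+ 4/4 ✓
(3,5)+ 4/4 ✓
(4,1)# 0/1 ✗
(4,3)+ 1/1 ✓
(4,6)+ 1/1 ✓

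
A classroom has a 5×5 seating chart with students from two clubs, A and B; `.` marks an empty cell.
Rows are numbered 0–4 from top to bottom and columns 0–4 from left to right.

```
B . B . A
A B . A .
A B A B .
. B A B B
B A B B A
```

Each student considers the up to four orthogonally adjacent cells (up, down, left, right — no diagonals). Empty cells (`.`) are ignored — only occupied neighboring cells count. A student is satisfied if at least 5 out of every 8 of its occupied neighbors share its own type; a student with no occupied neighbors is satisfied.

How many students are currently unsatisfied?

(0,0)B 0/1 not
(0,2)B 0/0 satisfied
(0,4)A 0/0 satisfied
(1,0)A 1/3 not
(1,1)B 1/2 not
(1,3)A 0/1 not
(2,0)A 1/2 not
(2,1)B 2/4 not
(2,2)A 1/3 not
(2,3)B 1/3 not
(3,1)B 1/3 not
(3,2)A 1/4 not
(3,3)B 3/4 satisfied
(3,4)B 1/2 not
(4,0)B 0/1 not
(4,1)A 0/3 not
(4,2)B 1/3 not
(4,3)B 2/3 satisfied
(4,4)A 0/2 not
Unsatisfied: (0,0), (1,0), (1,1), (1,3), (2,0), (2,1), (2,2), (2,3), (3,1), (3,2), (3,4), (4,0), (4,1), (4,2), (4,4) — 15 in total.

15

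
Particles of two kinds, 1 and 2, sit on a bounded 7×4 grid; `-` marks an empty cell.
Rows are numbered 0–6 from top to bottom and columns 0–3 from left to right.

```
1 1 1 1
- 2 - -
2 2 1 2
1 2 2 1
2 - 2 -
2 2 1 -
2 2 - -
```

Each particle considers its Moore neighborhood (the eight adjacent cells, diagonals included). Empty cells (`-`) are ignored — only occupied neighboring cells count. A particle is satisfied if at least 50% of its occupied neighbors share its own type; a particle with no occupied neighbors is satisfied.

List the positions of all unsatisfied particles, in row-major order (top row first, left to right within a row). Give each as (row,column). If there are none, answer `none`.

(1,1), (2,2), (2,3), (3,0), (3,3), (5,2)

Row 0: (0,0)1 1/2 ✓ · (0,1)1 2/3 ✓ · (0,2)1 2/3 ✓ · (0,3)1 1/1 ✓
Row 1: (1,1)2 2/6 ✗
Row 2: (2,0)2 3/4 ✓ · (2,1)2 4/6 ✓ · (2,2)1 1/6 ✗ · (2,3)2 1/3 ✗
Row 3: (3,0)1 0/4 ✗ · (3,1)2 5/7 ✓ · (3,2)2 4/6 ✓ · (3,3)1 1/4 ✗
Row 4: (4,0)2 3/4 ✓ · (4,2)2 3/5 ✓
Row 5: (5,0)2 4/4 ✓ · (5,1)2 5/6 ✓ · (5,2)1 0/3 ✗
Row 6: (6,0)2 3/3 ✓ · (6,1)2 3/4 ✓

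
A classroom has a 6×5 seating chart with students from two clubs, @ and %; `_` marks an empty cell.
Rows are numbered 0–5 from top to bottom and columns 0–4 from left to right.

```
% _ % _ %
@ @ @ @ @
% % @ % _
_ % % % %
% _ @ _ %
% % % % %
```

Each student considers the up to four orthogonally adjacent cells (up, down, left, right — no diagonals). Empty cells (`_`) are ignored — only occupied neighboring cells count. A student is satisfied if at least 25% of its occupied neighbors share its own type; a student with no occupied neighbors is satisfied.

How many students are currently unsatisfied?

Row 0: (0,0)% 0/1 not · (0,2)% 0/1 not · (0,4)% 0/1 not
Row 1: (1,0)@ 1/3 satisfied · (1,1)@ 2/3 satisfied · (1,2)@ 3/4 satisfied · (1,3)@ 2/3 satisfied · (1,4)@ 1/2 satisfied
Row 2: (2,0)% 1/2 satisfied · (2,1)% 2/4 satisfied · (2,2)@ 1/4 satisfied · (2,3)% 1/3 satisfied
Row 3: (3,1)% 2/2 satisfied · (3,2)% 2/4 satisfied · (3,3)% 3/3 satisfied · (3,4)% 2/2 satisfied
Row 4: (4,0)% 1/1 satisfied · (4,2)@ 0/2 not · (4,4)% 2/2 satisfied
Row 5: (5,0)% 2/2 satisfied · (5,1)% 2/2 satisfied · (5,2)% 2/3 satisfied · (5,3)% 2/2 satisfied · (5,4)% 2/2 satisfied
Unsatisfied: (0,0), (0,2), (0,4), (4,2) — 4 in total.

4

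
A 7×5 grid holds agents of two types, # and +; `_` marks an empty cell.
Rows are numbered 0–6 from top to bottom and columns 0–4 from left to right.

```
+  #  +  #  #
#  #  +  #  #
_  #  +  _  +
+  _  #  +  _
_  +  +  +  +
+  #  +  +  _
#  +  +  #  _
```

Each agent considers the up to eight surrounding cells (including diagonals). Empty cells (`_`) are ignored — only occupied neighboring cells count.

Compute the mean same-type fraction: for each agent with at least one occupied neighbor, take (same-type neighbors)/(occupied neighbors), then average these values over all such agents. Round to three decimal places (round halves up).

Row 0: (0,0)+ 0/3 · (0,1)# 2/5 · (0,2)+ 1/5 · (0,3)# 3/5 · (0,4)# 3/3
Row 1: (1,0)# 3/4 · (1,1)# 3/7 · (1,2)+ 2/7 · (1,3)# 3/7 · (1,4)# 3/4
Row 2: (2,1)# 3/6 · (2,2)+ 2/6 · (2,4)+ 1/3
Row 3: (3,0)+ 1/2 · (3,2)# 1/6 · (3,3)+ 5/6
Row 4: (4,1)+ 4/6 · (4,2)+ 5/7 · (4,3)+ 5/6 · (4,4)+ 3/3
Row 5: (5,0)+ 2/4 · (5,1)# 1/7 · (5,2)+ 6/8 · (5,3)+ 5/6
Row 6: (6,0)# 1/3 · (6,1)+ 3/5 · (6,2)+ 3/5 · (6,3)# 0/3
Sum over 28 agents: 0/3 + 2/5 + 1/5 + 3/5 + 3/3 + 3/4 + 3/7 + 2/7 + 3/7 + 3/4 + 3/6 + 2/6 + 1/3 + 1/2 + 1/6 + 5/6 + 4/6 + 5/7 + 5/6 + 3/3 + 2/4 + 1/7 + 6/8 + 5/6 + 1/3 + 3/5 + 3/5 + 0/3 = 869/60; mean = 869/60 ÷ 28 = 869/1680 = 0.517261… → 0.517.

0.517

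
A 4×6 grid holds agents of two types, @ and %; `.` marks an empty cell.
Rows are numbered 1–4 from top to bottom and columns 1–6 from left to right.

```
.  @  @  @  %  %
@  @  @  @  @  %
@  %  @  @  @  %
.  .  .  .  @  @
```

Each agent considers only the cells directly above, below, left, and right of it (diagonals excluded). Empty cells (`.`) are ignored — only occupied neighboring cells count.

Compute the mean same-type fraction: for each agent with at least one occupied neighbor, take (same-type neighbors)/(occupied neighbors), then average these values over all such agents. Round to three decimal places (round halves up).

0.719

Row 1: (1,2)@ 2/2 · (1,3)@ 3/3 · (1,4)@ 2/3 · (1,5)% 1/3 · (1,6)% 2/2
Row 2: (2,1)@ 2/2 · (2,2)@ 3/4 · (2,3)@ 4/4 · (2,4)@ 4/4 · (2,5)@ 2/4 · (2,6)% 2/3
Row 3: (3,1)@ 1/2 · (3,2)% 0/3 · (3,3)@ 2/3 · (3,4)@ 3/3 · (3,5)@ 3/4 · (3,6)% 1/3
Row 4: (4,5)@ 2/2 · (4,6)@ 1/2
Sum over 19 agents: 2/2 + 3/3 + 2/3 + 1/3 + 2/2 + 2/2 + 3/4 + 4/4 + 4/4 + 2/4 + 2/3 + 1/2 + 0/3 + 2/3 + 3/3 + 3/4 + 1/3 + 2/2 + 1/2 = 41/3; mean = 41/3 ÷ 19 = 41/57 = 0.719298… → 0.719.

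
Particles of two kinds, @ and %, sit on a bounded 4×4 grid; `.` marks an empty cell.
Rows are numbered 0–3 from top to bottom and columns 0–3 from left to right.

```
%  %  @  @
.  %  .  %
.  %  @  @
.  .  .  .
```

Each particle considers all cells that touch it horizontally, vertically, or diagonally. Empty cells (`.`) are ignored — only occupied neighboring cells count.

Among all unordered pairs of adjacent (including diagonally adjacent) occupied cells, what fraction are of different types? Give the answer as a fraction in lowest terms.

4/7

Scan each occupied cell's neighbors to the right and below (and the two forward diagonals) so each pair is counted once.
From row 0: 4 unlike of 8 pairs (running 4/8).
From row 1: 3 unlike of 4 pairs (running 7/12).
From row 2: 1 unlike of 2 pairs (running 8/14).
Total adjacent occupied pairs: 14; unlike-type pairs: 8.
8/14 reduces to 4/7.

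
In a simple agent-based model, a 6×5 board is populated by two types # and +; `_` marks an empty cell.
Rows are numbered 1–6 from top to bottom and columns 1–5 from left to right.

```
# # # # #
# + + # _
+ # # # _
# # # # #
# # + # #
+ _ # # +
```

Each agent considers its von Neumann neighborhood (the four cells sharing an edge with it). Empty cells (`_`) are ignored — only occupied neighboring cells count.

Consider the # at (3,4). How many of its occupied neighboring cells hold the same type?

3

Occupied neighbors of (3,4): (2,4)=#, (4,4)=#, (3,3)=#.
Same type (#): 3 of 3.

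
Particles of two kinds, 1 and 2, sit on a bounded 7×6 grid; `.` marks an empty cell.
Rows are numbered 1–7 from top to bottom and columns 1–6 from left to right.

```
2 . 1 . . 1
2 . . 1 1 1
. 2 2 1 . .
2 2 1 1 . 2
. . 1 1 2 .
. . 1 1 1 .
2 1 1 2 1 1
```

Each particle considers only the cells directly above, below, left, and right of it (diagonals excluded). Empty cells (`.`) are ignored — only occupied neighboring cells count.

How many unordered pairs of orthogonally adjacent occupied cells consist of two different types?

9

Scan each occupied cell's neighbors to the right and below so each pair is counted once.
Row 1: 2(1,1)–2(2,1)= 1(1,6)–1(2,6)=  → 0/2 unlike.
Row 2: 1(2,4)–1(2,5)= 1(2,4)–1(3,4)= 1(2,5)–1(2,6)=  → 0/3 unlike.
Row 3: 2(3,2)–2(3,3)= 2(3,2)–2(4,2)= 2(3,3)–1(3,4)≠ 2(3,3)–1(4,3)≠ 1(3,4)–1(4,4)=  → 2/5 unlike.
Row 4: 2(4,1)–2(4,2)= 2(4,2)–1(4,3)≠ 1(4,3)–1(4,4)= 1(4,3)–1(5,3)= 1(4,4)–1(5,4)=  → 1/5 unlike.
Row 5: 1(5,3)–1(5,4)= 1(5,3)–1(6,3)= 1(5,4)–2(5,5)≠ 1(5,4)–1(6,4)= 2(5,5)–1(6,5)≠  → 2/5 unlike.
Row 6: 1(6,3)–1(6,4)= 1(6,3)–1(7,3)= 1(6,4)–1(6,5)= 1(6,4)–2(7,4)≠ 1(6,5)–1(7,5)=  → 1/5 unlike.
Row 7: 2(7,1)–1(7,2)≠ 1(7,2)–1(7,3)= 1(7,3)–2(7,4)≠ 2(7,4)–1(7,5)≠ 1(7,5)–1(7,6)=  → 3/5 unlike.
Total adjacent occupied pairs: 30; unlike-type pairs: 9.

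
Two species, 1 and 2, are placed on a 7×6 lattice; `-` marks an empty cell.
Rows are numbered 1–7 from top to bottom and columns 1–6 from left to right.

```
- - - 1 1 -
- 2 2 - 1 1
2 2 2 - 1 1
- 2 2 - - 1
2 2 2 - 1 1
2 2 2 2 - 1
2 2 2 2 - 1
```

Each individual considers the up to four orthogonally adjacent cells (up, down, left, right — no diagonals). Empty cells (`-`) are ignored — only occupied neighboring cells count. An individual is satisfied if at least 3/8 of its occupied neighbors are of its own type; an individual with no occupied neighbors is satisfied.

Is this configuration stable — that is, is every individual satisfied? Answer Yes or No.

Row 1: (1,4)1 1/1 ok · (1,5)1 2/2 ok
Row 2: (2,2)2 2/2 ok · (2,3)2 2/2 ok · (2,5)1 3/3 ok · (2,6)1 2/2 ok
Row 3: (3,1)2 1/1 ok · (3,2)2 4/4 ok · (3,3)2 3/3 ok · (3,5)1 2/2 ok · (3,6)1 3/3 ok
Row 4: (4,2)2 3/3 ok · (4,3)2 3/3 ok · (4,6)1 2/2 ok
Row 5: (5,1)2 2/2 ok · (5,2)2 4/4 ok · (5,3)2 3/3 ok · (5,5)1 1/1 ok · (5,6)1 3/3 ok
Row 6: (6,1)2 3/3 ok · (6,2)2 4/4 ok · (6,3)2 4/4 ok · (6,4)2 2/2 ok · (6,6)1 2/2 ok
Row 7: (7,1)2 2/2 ok · (7,2)2 3/3 ok · (7,3)2 3/3 ok · (7,4)2 2/2 ok · (7,6)1 1/1 ok
All meet the threshold, so the configuration is stable.

Yes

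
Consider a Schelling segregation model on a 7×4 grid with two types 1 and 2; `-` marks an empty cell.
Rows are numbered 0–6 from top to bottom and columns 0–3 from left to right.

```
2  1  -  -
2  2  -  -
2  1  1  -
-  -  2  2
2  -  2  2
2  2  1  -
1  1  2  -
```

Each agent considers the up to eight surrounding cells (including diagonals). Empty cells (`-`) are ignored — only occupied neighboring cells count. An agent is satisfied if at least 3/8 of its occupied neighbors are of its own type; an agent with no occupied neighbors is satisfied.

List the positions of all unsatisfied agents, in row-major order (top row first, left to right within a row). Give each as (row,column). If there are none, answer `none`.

(0,1), (2,1), (2,2), (5,2), (6,0), (6,2)

Row 0: (0,0)2 2/3 ✓ · (0,1)1 0/3 ✗
Row 1: (1,0)2 3/5 ✓ · (1,1)2 3/6 ✓
Row 2: (2,0)2 2/3 ✓ · (2,1)1 1/5 ✗ · (2,2)1 1/4 ✗
Row 3: (3,2)2 3/5 ✓ · (3,3)2 3/4 ✓
Row 4: (4,0)2 2/2 ✓ · (4,2)2 4/5 ✓ · (4,3)2 3/4 ✓
Row 5: (5,0)2 2/4 ✓ · (5,1)2 4/7 ✓ · (5,2)1 1/5 ✗
Row 6: (6,0)1 1/3 ✗ · (6,1)1 2/5 ✓ · (6,2)2 1/3 ✗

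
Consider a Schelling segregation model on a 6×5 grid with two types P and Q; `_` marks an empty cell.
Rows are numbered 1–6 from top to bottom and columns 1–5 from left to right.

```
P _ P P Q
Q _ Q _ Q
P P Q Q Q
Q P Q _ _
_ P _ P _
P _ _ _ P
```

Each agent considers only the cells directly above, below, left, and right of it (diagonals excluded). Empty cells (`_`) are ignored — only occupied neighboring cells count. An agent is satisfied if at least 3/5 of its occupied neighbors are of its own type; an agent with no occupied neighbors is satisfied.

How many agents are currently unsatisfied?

10

(1,1)P 0/1 not
(1,3)P 1/2 not
(1,4)P 1/2 not
(1,5)Q 1/2 not
(2,1)Q 0/2 not
(2,3)Q 1/2 not
(2,5)Q 2/2 satisfied
(3,1)P 1/3 not
(3,2)P 2/3 satisfied
(3,3)Q 3/4 satisfied
(3,4)Q 2/2 satisfied
(3,5)Q 2/2 satisfied
(4,1)Q 0/2 not
(4,2)P 2/4 not
(4,3)Q 1/2 not
(5,2)P 1/1 satisfied
(5,4)P 0/0 satisfied
(6,1)P 0/0 satisfied
(6,5)P 0/0 satisfied
Unsatisfied: (1,1), (1,3), (1,4), (1,5), (2,1), (2,3), (3,1), (4,1), (4,2), (4,3) — 10 in total.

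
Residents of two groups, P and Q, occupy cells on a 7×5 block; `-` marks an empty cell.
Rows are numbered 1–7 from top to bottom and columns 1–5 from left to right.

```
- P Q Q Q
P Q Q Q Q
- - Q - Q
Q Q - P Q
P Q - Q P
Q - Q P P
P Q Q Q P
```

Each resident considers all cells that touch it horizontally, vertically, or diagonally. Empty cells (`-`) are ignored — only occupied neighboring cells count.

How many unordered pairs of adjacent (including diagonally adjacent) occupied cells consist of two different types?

Scan each occupied cell's neighbors to the right and below (and the two forward diagonals) so each pair is counted once.
Row 1: P(1,2)–Q(1,3)≠ P(1,2)–Q(2,2)≠ P(1,2)–Q(2,3)≠ P(1,2)–P(2,1)= Q(1,3)–Q(1,4)= Q(1,3)–Q(2,3)= Q(1,3)–Q(2,4)= Q(1,3)–Q(2,2)= Q(1,4)–Q(1,5)= Q(1,4)–Q(2,4)= Q(1,4)–Q(2,5)= Q(1,4)–Q(2,3)= Q(1,5)–Q(2,5)= Q(1,5)–Q(2,4)=  → 3/14 unlike.
Row 2: P(2,1)–Q(2,2)≠ Q(2,2)–Q(2,3)= Q(2,2)–Q(3,3)= Q(2,3)–Q(2,4)= Q(2,3)–Q(3,3)= Q(2,4)–Q(2,5)= Q(2,4)–Q(3,5)= Q(2,4)–Q(3,3)= Q(2,5)–Q(3,5)=  → 1/9 unlike.
Row 3: Q(3,3)–P(4,4)≠ Q(3,3)–Q(4,2)= Q(3,5)–Q(4,5)= Q(3,5)–P(4,4)≠  → 2/4 unlike.
Row 4: Q(4,1)–Q(4,2)= Q(4,1)–P(5,1)≠ Q(4,1)–Q(5,2)= Q(4,2)–Q(5,2)= Q(4,2)–P(5,1)≠ P(4,4)–Q(4,5)≠ P(4,4)–Q(5,4)≠ P(4,4)–P(5,5)= Q(4,5)–P(5,5)≠ Q(4,5)–Q(5,4)=  → 5/10 unlike.
Row 5: P(5,1)–Q(5,2)≠ P(5,1)–Q(6,1)≠ Q(5,2)–Q(6,3)= Q(5,2)–Q(6,1)= Q(5,4)–P(5,5)≠ Q(5,4)–P(6,4)≠ Q(5,4)–P(6,5)≠ Q(5,4)–Q(6,3)= P(5,5)–P(6,5)= P(5,5)–P(6,4)=  → 5/10 unlike.
Row 6: Q(6,1)–P(7,1)≠ Q(6,1)–Q(7,2)= Q(6,3)–P(6,4)≠ Q(6,3)–Q(7,3)= Q(6,3)–Q(7,4)= Q(6,3)–Q(7,2)= P(6,4)–P(6,5)= P(6,4)–Q(7,4)≠ P(6,4)–P(7,5)= P(6,4)–Q(7,3)≠ P(6,5)–P(7,5)= P(6,5)–Q(7,4)≠  → 5/12 unlike.
Row 7: P(7,1)–Q(7,2)≠ Q(7,2)–Q(7,3)= Q(7,3)–Q(7,4)= Q(7,4)–P(7,5)≠  → 2/4 unlike.
Total adjacent occupied pairs: 63; unlike-type pairs: 23.

23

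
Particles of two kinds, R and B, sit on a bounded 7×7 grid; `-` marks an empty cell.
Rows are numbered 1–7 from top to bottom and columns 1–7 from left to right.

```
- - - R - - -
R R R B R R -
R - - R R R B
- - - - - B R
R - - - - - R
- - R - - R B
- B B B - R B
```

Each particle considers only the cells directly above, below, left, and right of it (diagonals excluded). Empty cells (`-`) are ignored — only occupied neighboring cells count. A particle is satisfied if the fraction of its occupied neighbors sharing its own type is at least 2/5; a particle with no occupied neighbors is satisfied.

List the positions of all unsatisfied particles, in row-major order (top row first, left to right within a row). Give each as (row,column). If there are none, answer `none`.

Row 1: (1,4)R 0/1 ✗
Row 2: (2,1)R 2/2 ✓ · (2,2)R 2/2 ✓ · (2,3)R 1/2 ✓ · (2,4)B 0/4 ✗ · (2,5)R 2/3 ✓ · (2,6)R 2/2 ✓
Row 3: (3,1)R 1/1 ✓ · (3,4)R 1/2 ✓ · (3,5)R 3/3 ✓ · (3,6)R 2/4 ✓ · (3,7)B 0/2 ✗
Row 4: (4,6)B 0/2 ✗ · (4,7)R 1/3 ✗
Row 5: (5,1)R 0/0 ✓ · (5,7)R 1/2 ✓
Row 6: (6,3)R 0/1 ✗ · (6,6)R 1/2 ✓ · (6,7)B 1/3 ✗
Row 7: (7,2)B 1/1 ✓ · (7,3)B 2/3 ✓ · (7,4)B 1/1 ✓ · (7,6)R 1/2 ✓ · (7,7)B 1/2 ✓

(1,4), (2,4), (3,7), (4,6), (4,7), (6,3), (6,7)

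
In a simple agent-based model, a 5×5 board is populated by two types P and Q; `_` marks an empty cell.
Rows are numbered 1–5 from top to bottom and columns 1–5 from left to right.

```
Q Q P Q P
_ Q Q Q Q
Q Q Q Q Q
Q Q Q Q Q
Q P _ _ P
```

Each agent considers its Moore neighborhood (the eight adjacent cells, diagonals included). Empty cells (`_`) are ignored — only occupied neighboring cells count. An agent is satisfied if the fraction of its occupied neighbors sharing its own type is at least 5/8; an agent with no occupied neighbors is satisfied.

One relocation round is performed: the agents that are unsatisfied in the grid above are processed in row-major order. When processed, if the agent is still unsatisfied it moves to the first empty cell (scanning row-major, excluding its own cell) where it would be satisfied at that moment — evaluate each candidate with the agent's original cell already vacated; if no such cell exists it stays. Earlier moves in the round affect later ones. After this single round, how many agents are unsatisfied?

Initially unsatisfied (in order): (1,3), (1,4), (1,5), (5,2), (5,5).
  (1,3): no empty cell satisfies it; stays.
  (1,4) → (2,1).
  (1,5): no empty cell satisfies it; stays.
  (5,2): no empty cell satisfies it; stays.
  (5,5): no empty cell satisfies it; stays.
Resulting grid:
Q Q P _ P
Q Q Q Q Q
Q Q Q Q Q
Q Q Q Q Q
Q P _ _ P
Unsatisfied now: (1,3), (1,5), (5,2), (5,5).

4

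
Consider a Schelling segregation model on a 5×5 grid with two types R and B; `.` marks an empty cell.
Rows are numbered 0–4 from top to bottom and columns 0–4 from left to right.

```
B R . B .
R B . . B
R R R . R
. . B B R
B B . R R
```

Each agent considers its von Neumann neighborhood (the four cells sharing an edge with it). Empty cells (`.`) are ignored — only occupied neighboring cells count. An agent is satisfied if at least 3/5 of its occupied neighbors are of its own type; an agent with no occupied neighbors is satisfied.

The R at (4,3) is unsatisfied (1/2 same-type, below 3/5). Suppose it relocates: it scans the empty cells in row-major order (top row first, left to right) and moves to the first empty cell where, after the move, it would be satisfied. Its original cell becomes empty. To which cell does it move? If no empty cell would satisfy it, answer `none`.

Vacating (4,3). Empty cells in order:
  (0,2): 1/2 same-type → still unsatisfied.
  (0,4): 0/2 same-type → still unsatisfied.
  (1,2): 1/2 same-type → still unsatisfied.
  (1,3): 0/2 same-type → still unsatisfied.
  (2,3): 2/3 same-type → satisfied — stop here.

(2,3)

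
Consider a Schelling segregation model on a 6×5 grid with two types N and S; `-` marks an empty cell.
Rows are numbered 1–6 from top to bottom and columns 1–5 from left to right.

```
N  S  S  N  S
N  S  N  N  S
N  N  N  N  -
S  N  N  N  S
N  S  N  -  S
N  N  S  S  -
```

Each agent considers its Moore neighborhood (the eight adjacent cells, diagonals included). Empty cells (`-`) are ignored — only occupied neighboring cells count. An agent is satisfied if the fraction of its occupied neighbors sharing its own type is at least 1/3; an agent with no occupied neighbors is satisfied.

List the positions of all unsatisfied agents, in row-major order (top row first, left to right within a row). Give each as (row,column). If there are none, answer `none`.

(2,2), (2,5), (4,1), (5,2)

(1,1)N 1/3 satisfied
(1,2)S 2/5 satisfied
(1,3)S 2/5 satisfied
(1,4)N 2/5 satisfied
(1,5)S 1/3 satisfied
(2,1)N 3/5 satisfied
(2,2)S 2/8 not
(2,3)N 5/8 satisfied
(2,4)N 4/7 satisfied
(2,5)S 1/4 not
(3,1)N 3/5 satisfied
(3,2)N 6/8 satisfied
(3,3)N 7/8 satisfied
(3,4)N 5/7 satisfied
(4,1)S 1/5 not
(4,2)N 6/8 satisfied
(4,3)N 6/7 satisfied
(4,4)N 4/6 satisfied
(4,5)S 1/3 satisfied
(5,1)N 3/5 satisfied
(5,2)S 2/8 not
(5,3)N 4/7 satisfied
(5,5)S 2/3 satisfied
(6,1)N 2/3 satisfied
(6,2)N 3/5 satisfied
(6,3)S 2/4 satisfied
(6,4)S 2/3 satisfied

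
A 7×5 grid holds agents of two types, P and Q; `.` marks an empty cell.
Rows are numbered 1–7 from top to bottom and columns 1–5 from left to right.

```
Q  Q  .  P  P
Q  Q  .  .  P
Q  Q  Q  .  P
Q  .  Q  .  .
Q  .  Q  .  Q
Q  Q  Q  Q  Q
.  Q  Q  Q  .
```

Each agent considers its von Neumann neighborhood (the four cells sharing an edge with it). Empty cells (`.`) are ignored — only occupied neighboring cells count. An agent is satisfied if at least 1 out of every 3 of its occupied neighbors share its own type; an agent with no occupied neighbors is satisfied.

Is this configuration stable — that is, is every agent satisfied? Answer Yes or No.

Yes

Row 1: (1,1)Q 2/2 ok · (1,2)Q 2/2 ok · (1,4)P 1/1 ok · (1,5)P 2/2 ok
Row 2: (2,1)Q 3/3 ok · (2,2)Q 3/3 ok · (2,5)P 2/2 ok
Row 3: (3,1)Q 3/3 ok · (3,2)Q 3/3 ok · (3,3)Q 2/2 ok · (3,5)P 1/1 ok
Row 4: (4,1)Q 2/2 ok · (4,3)Q 2/2 ok
Row 5: (5,1)Q 2/2 ok · (5,3)Q 2/2 ok · (5,5)Q 1/1 ok
Row 6: (6,1)Q 2/2 ok · (6,2)Q 3/3 ok · (6,3)Q 4/4 ok · (6,4)Q 3/3 ok · (6,5)Q 2/2 ok
Row 7: (7,2)Q 2/2 ok · (7,3)Q 3/3 ok · (7,4)Q 2/2 ok
All meet the threshold, so the configuration is stable.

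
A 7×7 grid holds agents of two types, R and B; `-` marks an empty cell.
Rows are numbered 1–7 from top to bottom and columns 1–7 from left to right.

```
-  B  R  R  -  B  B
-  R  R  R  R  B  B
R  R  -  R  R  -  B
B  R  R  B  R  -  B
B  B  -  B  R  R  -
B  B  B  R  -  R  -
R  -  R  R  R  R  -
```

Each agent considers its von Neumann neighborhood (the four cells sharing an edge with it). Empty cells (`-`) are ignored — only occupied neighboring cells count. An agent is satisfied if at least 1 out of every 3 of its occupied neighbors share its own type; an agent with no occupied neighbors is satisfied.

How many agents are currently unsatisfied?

Row 1: (1,2)B 0/2 ✗ · (1,3)R 2/3 ✓ · (1,4)R 2/2 ✓ · (1,6)B 2/2 ✓ · (1,7)B 2/2 ✓
Row 2: (2,2)R 2/3 ✓ · (2,3)R 3/3 ✓ · (2,4)R 4/4 ✓ · (2,5)R 2/3 ✓ · (2,6)B 2/3 ✓ · (2,7)B 3/3 ✓
Row 3: (3,1)R 1/2 ✓ · (3,2)R 3/3 ✓ · (3,4)R 2/3 ✓ · (3,5)R 3/3 ✓ · (3,7)B 2/2 ✓
Row 4: (4,1)B 1/3 ✓ · (4,2)R 2/4 ✓ · (4,3)R 1/2 ✓ · (4,4)B 1/4 ✗ · (4,5)R 2/3 ✓ · (4,7)B 1/1 ✓
Row 5: (5,1)B 3/3 ✓ · (5,2)B 2/3 ✓ · (5,4)B 1/3 ✓ · (5,5)R 2/3 ✓ · (5,6)R 2/2 ✓
Row 6: (6,1)B 2/3 ✓ · (6,2)B 3/3 ✓ · (6,3)B 1/3 ✓ · (6,4)R 1/3 ✓ · (6,6)R 2/2 ✓
Row 7: (7,1)R 0/1 ✗ · (7,3)R 1/2 ✓ · (7,4)R 3/3 ✓ · (7,5)R 2/2 ✓ · (7,6)R 2/2 ✓
Unsatisfied: (1,2), (4,4), (7,1) — 3 in total.

3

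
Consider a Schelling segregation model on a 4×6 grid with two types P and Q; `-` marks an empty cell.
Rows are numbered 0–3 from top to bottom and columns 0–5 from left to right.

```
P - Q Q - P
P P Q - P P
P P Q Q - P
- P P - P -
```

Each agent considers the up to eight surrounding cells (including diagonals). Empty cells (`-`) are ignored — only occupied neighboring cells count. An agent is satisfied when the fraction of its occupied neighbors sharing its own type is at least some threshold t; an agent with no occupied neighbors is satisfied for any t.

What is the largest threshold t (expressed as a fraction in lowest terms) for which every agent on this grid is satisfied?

Row 0: (0,0)P 2/2 · (0,2)Q 2/3 · (0,3)Q 2/3 · (0,5)P 2/2
Row 1: (1,0)P 4/4 · (1,1)P 4/7 · (1,2)Q 4/6 · (1,4)P 3/5 · (1,5)P 3/3
Row 2: (2,0)P 4/4 · (2,1)P 5/7 · (2,2)Q 2/6 · (2,3)Q 2/5 · (2,5)P 3/3
Row 3: (3,1)P 3/4 · (3,2)P 2/4 · (3,4)P 1/2
The smallest same-type fraction is 2/6 at (2,2), which reduces to 1/3. Any threshold above that leaves this agent unsatisfied.

1/3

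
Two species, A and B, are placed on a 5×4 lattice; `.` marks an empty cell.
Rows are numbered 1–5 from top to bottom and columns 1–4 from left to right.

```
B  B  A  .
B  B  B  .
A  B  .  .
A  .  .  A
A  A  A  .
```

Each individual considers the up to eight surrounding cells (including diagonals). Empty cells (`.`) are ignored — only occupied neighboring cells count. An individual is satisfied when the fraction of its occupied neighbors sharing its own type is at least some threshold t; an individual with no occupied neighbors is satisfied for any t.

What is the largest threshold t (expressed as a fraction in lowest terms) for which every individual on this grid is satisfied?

0/1

(1,1)B 3/3
(1,2)B 4/5
(1,3)A 0/3
(2,1)B 4/5
(2,2)B 5/7
(2,3)B 3/4
(3,1)A 1/4
(3,2)B 3/5
(4,1)A 3/4
(4,4)A 1/1
(5,1)A 2/2
(5,2)A 3/3
(5,3)A 2/2
The smallest same-type fraction is 0/3 at (1,3), which reduces to 0/1. Any threshold above that leaves this individual unsatisfied.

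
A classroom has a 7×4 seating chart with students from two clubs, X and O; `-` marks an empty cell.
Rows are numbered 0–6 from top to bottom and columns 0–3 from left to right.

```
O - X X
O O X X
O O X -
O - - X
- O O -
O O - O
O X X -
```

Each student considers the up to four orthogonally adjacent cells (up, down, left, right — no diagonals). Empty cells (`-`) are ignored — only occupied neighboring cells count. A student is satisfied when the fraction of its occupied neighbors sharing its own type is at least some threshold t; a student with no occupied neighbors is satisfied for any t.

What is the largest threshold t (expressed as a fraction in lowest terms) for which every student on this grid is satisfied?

Row 0: (0,0)O 1/1 · (0,2)X 2/2 · (0,3)X 2/2
Row 1: (1,0)O 3/3 · (1,1)O 2/3 · (1,2)X 3/4 · (1,3)X 2/2
Row 2: (2,0)O 3/3 · (2,1)O 2/3 · (2,2)X 1/2
Row 3: (3,0)O 1/1 · (3,3)X — no occupied neighbors
Row 4: (4,1)O 2/2 · (4,2)O 1/1
Row 5: (5,0)O 2/2 · (5,1)O 2/3 · (5,3)O — no occupied neighbors
Row 6: (6,0)O 1/2 · (6,1)X 1/3 · (6,2)X 1/1
The smallest same-type fraction is 1/3 at (6,1), which reduces to 1/3. Any threshold above that leaves this student unsatisfied.

1/3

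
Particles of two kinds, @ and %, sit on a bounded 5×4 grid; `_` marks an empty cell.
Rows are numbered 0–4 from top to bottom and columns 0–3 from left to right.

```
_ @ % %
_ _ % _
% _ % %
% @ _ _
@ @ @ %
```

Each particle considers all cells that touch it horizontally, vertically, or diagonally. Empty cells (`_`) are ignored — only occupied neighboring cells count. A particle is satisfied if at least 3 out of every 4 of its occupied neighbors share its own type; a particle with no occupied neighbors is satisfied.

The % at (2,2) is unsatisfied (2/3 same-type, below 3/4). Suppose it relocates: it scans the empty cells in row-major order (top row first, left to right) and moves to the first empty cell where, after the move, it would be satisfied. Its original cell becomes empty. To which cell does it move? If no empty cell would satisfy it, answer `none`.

(1,1)

Vacating (2,2). Empty cells in order:
  (0,0): 0/1 same-type → still unsatisfied.
  (1,0): 1/2 same-type → still unsatisfied.
  (1,1): 3/4 same-type → satisfied — stop here.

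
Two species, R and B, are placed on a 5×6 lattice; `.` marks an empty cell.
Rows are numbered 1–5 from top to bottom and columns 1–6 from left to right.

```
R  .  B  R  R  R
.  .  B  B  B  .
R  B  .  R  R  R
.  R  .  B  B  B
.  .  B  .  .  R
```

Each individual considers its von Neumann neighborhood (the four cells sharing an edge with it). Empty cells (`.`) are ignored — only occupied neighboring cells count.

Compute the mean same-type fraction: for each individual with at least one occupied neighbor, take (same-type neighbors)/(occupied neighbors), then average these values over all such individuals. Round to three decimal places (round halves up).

(1,1)R — no occupied neighbors
(1,3)B 1/2
(1,4)R 1/3
(1,5)R 2/3
(1,6)R 1/1
(2,3)B 2/2
(2,4)B 2/4
(2,5)B 1/3
(3,1)R 0/1
(3,2)B 0/2
(3,4)R 1/3
(3,5)R 2/4
(3,6)R 1/2
(4,2)R 0/1
(4,4)B 1/2
(4,5)B 2/3
(4,6)B 1/3
(5,3)B — no occupied neighbors
(5,6)R 0/1
Sum over 17 individuals: 1/2 + 1/3 + 2/3 + 1/1 + 2/2 + 2/4 + 1/3 + 0/1 + 0/2 + 1/3 + 2/4 + 1/2 + 0/1 + 1/2 + 2/3 + 1/3 + 0/1 = 43/6; mean = 43/6 ÷ 17 = 43/102 = 0.421568… → 0.422.

0.422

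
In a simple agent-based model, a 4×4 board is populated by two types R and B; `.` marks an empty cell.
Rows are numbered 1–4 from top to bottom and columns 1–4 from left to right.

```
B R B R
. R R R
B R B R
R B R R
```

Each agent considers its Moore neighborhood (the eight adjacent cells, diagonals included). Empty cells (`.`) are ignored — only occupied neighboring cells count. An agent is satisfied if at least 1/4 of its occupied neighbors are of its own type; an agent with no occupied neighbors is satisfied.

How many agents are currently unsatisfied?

3

(1,1)B 0/2 ✗
(1,2)R 2/4 ✓
(1,3)B 0/5 ✗
(1,4)R 2/3 ✓
(2,2)R 3/7 ✓
(2,3)R 6/8 ✓
(2,4)R 3/5 ✓
(3,1)B 1/4 ✓
(3,2)R 4/7 ✓
(3,3)B 1/8 ✗
(3,4)R 4/5 ✓
(4,1)R 1/3 ✓
(4,2)B 2/5 ✓
(4,3)R 3/5 ✓
(4,4)R 2/3 ✓
Unsatisfied: (1,1), (1,3), (3,3) — 3 in total.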